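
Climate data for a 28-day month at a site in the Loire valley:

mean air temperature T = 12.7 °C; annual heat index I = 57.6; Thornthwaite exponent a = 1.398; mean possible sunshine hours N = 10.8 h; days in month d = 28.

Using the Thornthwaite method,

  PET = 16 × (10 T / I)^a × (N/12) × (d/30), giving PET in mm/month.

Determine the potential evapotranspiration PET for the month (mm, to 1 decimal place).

40.6 mm

10T/I = 10 × 12.7 / 57.6 = 2.2049
(10T/I)^a = 2.2049^1.398 = 3.0204
Uncorrected PET = 16 × 3.0204 = 48.326 mm
Correction = (N/12)(d/30) = (10.8/12)(28/30) = 0.8400
PET = 48.326 × 0.8400 = 40.594 mm/month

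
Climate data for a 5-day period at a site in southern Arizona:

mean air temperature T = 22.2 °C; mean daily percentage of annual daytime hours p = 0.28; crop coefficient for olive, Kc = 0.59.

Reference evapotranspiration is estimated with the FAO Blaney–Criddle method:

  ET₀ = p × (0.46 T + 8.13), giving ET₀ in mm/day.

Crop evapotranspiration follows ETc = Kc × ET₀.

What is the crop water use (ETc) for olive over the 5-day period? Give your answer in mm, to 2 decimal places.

ET₀ = 0.28 × (0.46 × 22.2 + 8.13) = 0.28 × 18.342 = 5.1358 mm/d
ETc = Kc × ET₀ = 0.59 × 5.1358 = 3.0301 mm/d
Over 5 days: 3.0301 × 5 = 15.151 mm

15.15 mm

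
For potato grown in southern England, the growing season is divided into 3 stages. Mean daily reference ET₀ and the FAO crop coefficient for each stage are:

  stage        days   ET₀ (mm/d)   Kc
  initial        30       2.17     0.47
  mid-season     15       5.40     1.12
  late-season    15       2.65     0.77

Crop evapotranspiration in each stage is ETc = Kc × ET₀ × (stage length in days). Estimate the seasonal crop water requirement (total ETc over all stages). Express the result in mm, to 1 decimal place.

initial: 0.47 × 2.17 × 30 = 30.60 mm
mid-season: 1.12 × 5.40 × 15 = 90.72 mm
late-season: 0.77 × 2.65 × 15 = 30.61 mm
Seasonal total = 151.93 mm

151.9 mm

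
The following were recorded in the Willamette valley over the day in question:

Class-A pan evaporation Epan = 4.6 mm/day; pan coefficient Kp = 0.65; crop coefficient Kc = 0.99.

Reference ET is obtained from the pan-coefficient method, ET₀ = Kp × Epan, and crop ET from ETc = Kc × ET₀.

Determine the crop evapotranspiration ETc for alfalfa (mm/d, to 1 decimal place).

3.0 mm/d

ET₀ = 0.65 × 4.6 = 2.9900 mm/d
ETc = Kc × ET₀ = 0.99 × 2.9900 = 2.9601 mm/d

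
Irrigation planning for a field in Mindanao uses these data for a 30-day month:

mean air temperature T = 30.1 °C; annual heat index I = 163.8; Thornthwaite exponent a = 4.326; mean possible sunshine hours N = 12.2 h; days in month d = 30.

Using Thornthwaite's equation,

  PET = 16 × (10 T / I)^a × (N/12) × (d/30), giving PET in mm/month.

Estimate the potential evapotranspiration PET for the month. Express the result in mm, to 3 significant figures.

10T/I = 10 × 30.1 / 163.8 = 1.8376
(10T/I)^a = 1.8376^4.326 = 13.9043
Uncorrected PET = 16 × 13.9043 = 222.469 mm
Correction = (N/12)(d/30) = (12.2/12)(30/30) = 1.0167
PET = 222.469 × 1.0167 = 226.184 mm/month

226 mm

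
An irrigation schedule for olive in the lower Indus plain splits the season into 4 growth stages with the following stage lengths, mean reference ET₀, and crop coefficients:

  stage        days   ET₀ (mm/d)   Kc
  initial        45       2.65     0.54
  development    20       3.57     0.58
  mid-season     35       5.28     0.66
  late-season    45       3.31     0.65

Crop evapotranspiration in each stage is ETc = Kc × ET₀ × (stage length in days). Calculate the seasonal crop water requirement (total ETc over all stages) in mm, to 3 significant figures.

325 mm

initial: 0.54 × 2.65 × 45 = 64.40 mm
development: 0.58 × 3.57 × 20 = 41.41 mm
mid-season: 0.66 × 5.28 × 35 = 121.97 mm
late-season: 0.65 × 3.31 × 45 = 96.82 mm
Seasonal total = 324.60 mm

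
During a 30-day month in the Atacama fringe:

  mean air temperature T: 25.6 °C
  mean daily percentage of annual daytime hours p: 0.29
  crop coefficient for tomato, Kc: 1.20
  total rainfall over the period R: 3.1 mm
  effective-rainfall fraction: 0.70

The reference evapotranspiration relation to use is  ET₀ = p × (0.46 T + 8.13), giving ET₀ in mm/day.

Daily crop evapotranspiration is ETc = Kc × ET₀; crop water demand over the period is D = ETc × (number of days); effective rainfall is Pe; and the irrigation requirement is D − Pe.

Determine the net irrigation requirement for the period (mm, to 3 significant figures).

ET₀ = 0.29 × (0.46 × 25.6 + 8.13) = 0.29 × 19.906 = 5.7727 mm/d
ETc = Kc × ET₀ = 1.20 × 5.7727 = 6.9272 mm/d
Crop demand D = ETc × 30 d = 6.9272 × 30 = 207.816 mm
Pe = 0.70 × 3.1 = 2.170 mm
D − Pe = 207.816 − 2.170 = 205.646 mm

206 mm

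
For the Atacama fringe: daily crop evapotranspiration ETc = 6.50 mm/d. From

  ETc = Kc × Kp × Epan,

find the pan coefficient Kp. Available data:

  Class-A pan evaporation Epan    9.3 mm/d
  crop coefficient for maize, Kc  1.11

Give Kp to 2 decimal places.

ETc = Kc × Kp × Epan  ⇒  Kp = ETc / (Kc × Epan)
Kp = 6.50 / (1.11 × 9.3) = 6.50 / 10.323 = 0.6297

0.63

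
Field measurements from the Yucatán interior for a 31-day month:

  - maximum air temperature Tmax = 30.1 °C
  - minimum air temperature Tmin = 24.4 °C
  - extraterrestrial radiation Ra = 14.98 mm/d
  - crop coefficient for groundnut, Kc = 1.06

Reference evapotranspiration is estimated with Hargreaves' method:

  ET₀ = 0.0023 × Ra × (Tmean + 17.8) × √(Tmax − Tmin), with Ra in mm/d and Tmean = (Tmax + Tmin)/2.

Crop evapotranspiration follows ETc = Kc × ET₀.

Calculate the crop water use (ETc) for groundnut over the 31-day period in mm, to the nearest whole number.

122 mm

Tmean = (30.1 + 24.4)/2 = 27.25 °C
ET₀ = 0.0023 × 14.98 × (27.25 + 17.8) × √5.7 = 0.0023 × 14.98 × 45.05 × 2.3875 = 3.7058 mm/d
ETc = Kc × ET₀ = 1.06 × 3.7058 = 3.9281 mm/d
Over 31 days: 3.9281 × 31 = 121.771 mm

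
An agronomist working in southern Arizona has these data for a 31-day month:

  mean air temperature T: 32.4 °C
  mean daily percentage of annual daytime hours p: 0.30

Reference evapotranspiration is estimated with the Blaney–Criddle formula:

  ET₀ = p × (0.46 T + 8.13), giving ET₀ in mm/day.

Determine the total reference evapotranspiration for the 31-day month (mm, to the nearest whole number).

214 mm

ET₀ = 0.30 × (0.46 × 32.4 + 8.13) = 0.30 × 23.034 = 6.9102 mm/d
Monthly total = 6.9102 × 31 = 214.216 mm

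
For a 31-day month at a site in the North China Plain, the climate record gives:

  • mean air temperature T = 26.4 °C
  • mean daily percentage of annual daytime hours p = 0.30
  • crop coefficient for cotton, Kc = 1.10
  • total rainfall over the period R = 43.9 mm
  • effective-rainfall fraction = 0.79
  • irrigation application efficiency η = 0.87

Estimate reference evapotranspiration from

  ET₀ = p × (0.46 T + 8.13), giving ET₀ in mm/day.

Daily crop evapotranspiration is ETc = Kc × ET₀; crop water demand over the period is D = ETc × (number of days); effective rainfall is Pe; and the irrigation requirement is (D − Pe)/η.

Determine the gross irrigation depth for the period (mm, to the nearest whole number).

ET₀ = 0.30 × (0.46 × 26.4 + 8.13) = 0.30 × 20.274 = 6.0822 mm/d
ETc = Kc × ET₀ = 1.10 × 6.0822 = 6.6904 mm/d
Crop demand D = ETc × 31 d = 6.6904 × 31 = 207.402 mm
Pe = 0.79 × 43.9 = 34.681 mm
D − Pe = 207.402 − 34.681 = 172.721 mm
Gross irrigation = 172.721 / 0.87 = 198.530 mm

199 mm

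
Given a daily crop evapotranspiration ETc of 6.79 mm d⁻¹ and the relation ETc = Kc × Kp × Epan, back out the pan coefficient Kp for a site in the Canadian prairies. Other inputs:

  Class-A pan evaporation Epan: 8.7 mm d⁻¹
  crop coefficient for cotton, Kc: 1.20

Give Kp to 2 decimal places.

0.65

ETc = Kc × Kp × Epan  ⇒  Kp = ETc / (Kc × Epan)
Kp = 6.79 / (1.20 × 8.7) = 6.79 / 10.440 = 0.6504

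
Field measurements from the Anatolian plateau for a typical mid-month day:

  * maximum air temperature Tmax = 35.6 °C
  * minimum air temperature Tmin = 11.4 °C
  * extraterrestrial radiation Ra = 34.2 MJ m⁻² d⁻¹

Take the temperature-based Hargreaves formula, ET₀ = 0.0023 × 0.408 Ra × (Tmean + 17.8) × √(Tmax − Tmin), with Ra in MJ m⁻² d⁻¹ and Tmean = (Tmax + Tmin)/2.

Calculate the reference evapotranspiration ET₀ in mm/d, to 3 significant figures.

Tmean = (35.6 + 11.4)/2 = 23.50 °C
0.408 Ra = 0.408 × 34.2 = 13.9536 mm/d equivalent
ET₀ = 0.0023 × 13.9536 × (23.50 + 17.8) × √24.2 = 0.0023 × 13.9536 × 41.30 × 4.9193 = 6.5203 mm/d

6.52 mm/d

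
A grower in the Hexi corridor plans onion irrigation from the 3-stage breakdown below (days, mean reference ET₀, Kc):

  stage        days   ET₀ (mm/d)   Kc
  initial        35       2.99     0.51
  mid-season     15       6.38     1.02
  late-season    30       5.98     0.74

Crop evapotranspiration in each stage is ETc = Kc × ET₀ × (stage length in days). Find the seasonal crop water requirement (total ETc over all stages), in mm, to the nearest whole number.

initial: 0.51 × 2.99 × 35 = 53.37 mm
mid-season: 1.02 × 6.38 × 15 = 97.61 mm
late-season: 0.74 × 5.98 × 30 = 132.76 mm
Seasonal total = 283.74 mm

284 mm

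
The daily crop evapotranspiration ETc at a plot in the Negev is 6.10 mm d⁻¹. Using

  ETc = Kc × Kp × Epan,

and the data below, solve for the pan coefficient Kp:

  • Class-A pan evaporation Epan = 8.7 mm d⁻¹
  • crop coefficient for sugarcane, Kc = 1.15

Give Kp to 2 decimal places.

ETc = Kc × Kp × Epan  ⇒  Kp = ETc / (Kc × Epan)
Kp = 6.10 / (1.15 × 8.7) = 6.10 / 10.005 = 0.6097

0.61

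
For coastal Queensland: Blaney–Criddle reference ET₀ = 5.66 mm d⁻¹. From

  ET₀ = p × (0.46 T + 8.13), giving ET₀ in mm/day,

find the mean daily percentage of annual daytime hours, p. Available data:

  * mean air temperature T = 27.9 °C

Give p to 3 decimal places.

0.270

p = ET₀ / (0.46 T + 8.13) = 5.66 / (0.46 × 27.9 + 8.13) = 5.66 / 20.964 = 0.2700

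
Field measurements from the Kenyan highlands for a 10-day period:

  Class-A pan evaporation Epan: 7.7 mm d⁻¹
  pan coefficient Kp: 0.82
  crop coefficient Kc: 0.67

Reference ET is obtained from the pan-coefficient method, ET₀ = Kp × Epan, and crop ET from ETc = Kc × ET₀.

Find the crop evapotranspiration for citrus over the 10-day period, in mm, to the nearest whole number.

ET₀ = 0.82 × 7.7 = 6.3140 mm/d
ETc = Kc × ET₀ = 0.67 × 6.3140 = 4.2304 mm/d
Over 10 days: 4.2304 × 10 = 42.304 mm

42 mm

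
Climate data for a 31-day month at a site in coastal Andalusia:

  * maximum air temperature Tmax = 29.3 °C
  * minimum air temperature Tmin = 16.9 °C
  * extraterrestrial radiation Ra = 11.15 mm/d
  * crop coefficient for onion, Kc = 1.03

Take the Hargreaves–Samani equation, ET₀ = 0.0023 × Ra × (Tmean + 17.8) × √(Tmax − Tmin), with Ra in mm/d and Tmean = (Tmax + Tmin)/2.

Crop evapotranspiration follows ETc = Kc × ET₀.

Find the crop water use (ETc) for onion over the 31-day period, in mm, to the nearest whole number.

118 mm

Tmean = (29.3 + 16.9)/2 = 23.10 °C
ET₀ = 0.0023 × 11.15 × (23.10 + 17.8) × √12.4 = 0.0023 × 11.15 × 40.90 × 3.5214 = 3.6935 mm/d
ETc = Kc × ET₀ = 1.03 × 3.6935 = 3.8043 mm/d
Over 31 days: 3.8043 × 31 = 117.933 mm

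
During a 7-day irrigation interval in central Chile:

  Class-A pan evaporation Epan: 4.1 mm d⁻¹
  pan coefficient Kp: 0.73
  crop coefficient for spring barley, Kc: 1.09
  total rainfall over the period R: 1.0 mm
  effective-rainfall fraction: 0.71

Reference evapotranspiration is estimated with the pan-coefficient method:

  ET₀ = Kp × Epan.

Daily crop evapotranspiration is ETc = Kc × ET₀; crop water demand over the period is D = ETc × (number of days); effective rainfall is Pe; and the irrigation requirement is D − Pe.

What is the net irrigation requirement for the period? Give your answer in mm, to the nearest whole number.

ET₀ = 0.73 × 4.1 = 2.9930 mm/d
ETc = Kc × ET₀ = 1.09 × 2.9930 = 3.2624 mm/d
Crop demand D = ETc × 7 d = 3.2624 × 7 = 22.837 mm
Pe = 0.71 × 1.0 = 0.710 mm
D − Pe = 22.837 − 0.710 = 22.127 mm

22 mm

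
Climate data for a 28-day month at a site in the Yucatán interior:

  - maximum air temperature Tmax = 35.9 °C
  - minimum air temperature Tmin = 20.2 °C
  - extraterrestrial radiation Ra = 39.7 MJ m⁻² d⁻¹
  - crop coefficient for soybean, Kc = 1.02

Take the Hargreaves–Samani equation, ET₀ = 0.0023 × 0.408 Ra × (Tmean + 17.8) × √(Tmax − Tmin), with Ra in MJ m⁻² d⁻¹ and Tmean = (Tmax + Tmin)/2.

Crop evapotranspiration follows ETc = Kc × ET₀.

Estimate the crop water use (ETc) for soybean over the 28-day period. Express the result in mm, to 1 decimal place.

Tmean = (35.9 + 20.2)/2 = 28.05 °C
0.408 Ra = 0.408 × 39.7 = 16.1976 mm/d equivalent
ET₀ = 0.0023 × 16.1976 × (28.05 + 17.8) × √15.7 = 0.0023 × 16.1976 × 45.85 × 3.9623 = 6.7681 mm/d
ETc = Kc × ET₀ = 1.02 × 6.7681 = 6.9035 mm/d
Over 28 days: 6.9035 × 28 = 193.298 mm

193.3 mm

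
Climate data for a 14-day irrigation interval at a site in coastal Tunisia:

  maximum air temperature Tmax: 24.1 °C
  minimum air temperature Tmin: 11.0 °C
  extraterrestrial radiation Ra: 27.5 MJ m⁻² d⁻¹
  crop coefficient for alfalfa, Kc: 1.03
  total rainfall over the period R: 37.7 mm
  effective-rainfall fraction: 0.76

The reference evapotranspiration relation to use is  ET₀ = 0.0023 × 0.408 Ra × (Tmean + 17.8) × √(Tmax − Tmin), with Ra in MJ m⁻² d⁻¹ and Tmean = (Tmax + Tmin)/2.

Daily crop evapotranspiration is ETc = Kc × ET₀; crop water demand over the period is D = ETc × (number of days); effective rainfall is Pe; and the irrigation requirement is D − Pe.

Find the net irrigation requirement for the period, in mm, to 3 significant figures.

19.0 mm

Tmean = (24.1 + 11.0)/2 = 17.55 °C
0.408 Ra = 0.408 × 27.5 = 11.2200 mm/d equivalent
ET₀ = 0.0023 × 11.2200 × (17.55 + 17.8) × √13.1 = 0.0023 × 11.2200 × 35.35 × 3.6194 = 3.3018 mm/d
ETc = Kc × ET₀ = 1.03 × 3.3018 = 3.4009 mm/d
Crop demand D = ETc × 14 d = 3.4009 × 14 = 47.613 mm
Pe = 0.76 × 37.7 = 28.652 mm
D − Pe = 47.613 − 28.652 = 18.961 mm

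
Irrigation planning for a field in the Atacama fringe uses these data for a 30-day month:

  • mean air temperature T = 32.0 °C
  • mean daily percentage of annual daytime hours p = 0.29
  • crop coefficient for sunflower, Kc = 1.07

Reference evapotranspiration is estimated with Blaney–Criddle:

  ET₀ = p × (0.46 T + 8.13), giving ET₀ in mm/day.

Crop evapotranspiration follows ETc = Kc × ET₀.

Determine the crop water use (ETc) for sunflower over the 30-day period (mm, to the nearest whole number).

213 mm

ET₀ = 0.29 × (0.46 × 32.0 + 8.13) = 0.29 × 22.850 = 6.6265 mm/d
ETc = Kc × ET₀ = 1.07 × 6.6265 = 7.0904 mm/d
Over 30 days: 7.0904 × 30 = 212.712 mm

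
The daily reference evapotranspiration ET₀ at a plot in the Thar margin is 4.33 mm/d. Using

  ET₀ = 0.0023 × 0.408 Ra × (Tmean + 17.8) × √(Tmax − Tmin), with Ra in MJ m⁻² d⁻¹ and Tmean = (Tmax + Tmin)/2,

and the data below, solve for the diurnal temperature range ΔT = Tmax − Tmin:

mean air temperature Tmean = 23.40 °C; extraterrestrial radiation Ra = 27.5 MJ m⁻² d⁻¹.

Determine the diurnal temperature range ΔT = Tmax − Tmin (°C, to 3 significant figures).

√ΔT = ET₀ / [0.0023 × 0.408 × Ra × (Tmean+17.8)] = 4.33 / (0.0023 × 11.2200 × 41.20) = 4.0726
ΔT = 4.0726² = 16.586 °C

16.6 °C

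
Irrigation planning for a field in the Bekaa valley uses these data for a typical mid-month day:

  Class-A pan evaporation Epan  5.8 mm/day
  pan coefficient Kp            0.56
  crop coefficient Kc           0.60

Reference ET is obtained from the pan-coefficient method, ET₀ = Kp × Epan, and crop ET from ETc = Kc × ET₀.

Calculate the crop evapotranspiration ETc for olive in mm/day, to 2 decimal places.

1.95 mm/day

ET₀ = 0.56 × 5.8 = 3.2480 mm/d
ETc = Kc × ET₀ = 0.60 × 3.2480 = 1.9488 mm/d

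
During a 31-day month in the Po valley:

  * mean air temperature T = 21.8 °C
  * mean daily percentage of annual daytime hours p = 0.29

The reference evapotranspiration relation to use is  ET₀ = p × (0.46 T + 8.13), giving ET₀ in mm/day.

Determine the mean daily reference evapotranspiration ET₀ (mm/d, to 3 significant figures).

ET₀ = 0.29 × (0.46 × 21.8 + 8.13) = 0.29 × 18.158 = 5.2658 mm/d

5.27 mm/d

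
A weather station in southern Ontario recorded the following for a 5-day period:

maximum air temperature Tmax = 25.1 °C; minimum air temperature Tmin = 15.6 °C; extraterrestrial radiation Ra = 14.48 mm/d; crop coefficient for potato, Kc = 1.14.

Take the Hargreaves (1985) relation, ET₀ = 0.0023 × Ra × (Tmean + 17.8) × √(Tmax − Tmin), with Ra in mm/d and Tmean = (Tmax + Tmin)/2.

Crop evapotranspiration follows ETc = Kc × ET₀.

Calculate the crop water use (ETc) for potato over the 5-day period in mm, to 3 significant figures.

22.3 mm

Tmean = (25.1 + 15.6)/2 = 20.35 °C
ET₀ = 0.0023 × 14.48 × (20.35 + 17.8) × √9.5 = 0.0023 × 14.48 × 38.15 × 3.0822 = 3.9161 mm/d
ETc = Kc × ET₀ = 1.14 × 3.9161 = 4.4644 mm/d
Over 5 days: 4.4644 × 5 = 22.322 mm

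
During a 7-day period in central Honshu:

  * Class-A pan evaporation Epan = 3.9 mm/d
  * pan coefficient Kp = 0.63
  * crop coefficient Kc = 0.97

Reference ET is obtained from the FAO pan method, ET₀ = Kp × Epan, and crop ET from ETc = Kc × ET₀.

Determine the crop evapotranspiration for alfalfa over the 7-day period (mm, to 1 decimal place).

16.7 mm

ET₀ = 0.63 × 3.9 = 2.4570 mm/d
ETc = Kc × ET₀ = 0.97 × 2.4570 = 2.3833 mm/d
Over 7 days: 2.3833 × 7 = 16.683 mm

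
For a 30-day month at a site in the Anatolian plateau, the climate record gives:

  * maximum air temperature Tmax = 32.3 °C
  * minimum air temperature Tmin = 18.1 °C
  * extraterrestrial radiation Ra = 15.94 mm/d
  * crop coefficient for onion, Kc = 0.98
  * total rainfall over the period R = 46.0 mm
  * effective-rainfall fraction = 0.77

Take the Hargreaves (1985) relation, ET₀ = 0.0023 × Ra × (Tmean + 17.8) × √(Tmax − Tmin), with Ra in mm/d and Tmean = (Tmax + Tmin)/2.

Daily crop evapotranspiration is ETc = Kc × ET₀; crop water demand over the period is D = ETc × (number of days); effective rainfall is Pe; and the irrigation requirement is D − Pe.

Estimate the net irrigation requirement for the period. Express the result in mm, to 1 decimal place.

139.2 mm

Tmean = (32.3 + 18.1)/2 = 25.20 °C
ET₀ = 0.0023 × 15.94 × (25.20 + 17.8) × √14.2 = 0.0023 × 15.94 × 43.00 × 3.7683 = 5.9406 mm/d
ETc = Kc × ET₀ = 0.98 × 5.9406 = 5.8218 mm/d
Crop demand D = ETc × 30 d = 5.8218 × 30 = 174.654 mm
Pe = 0.77 × 46.0 = 35.420 mm
D − Pe = 174.654 − 35.420 = 139.234 mm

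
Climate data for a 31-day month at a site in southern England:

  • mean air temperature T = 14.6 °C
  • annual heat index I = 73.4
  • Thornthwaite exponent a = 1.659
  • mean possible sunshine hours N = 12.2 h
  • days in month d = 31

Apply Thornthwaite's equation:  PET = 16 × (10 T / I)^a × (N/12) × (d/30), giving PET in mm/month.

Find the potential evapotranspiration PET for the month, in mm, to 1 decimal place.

52.6 mm

10T/I = 10 × 14.6 / 73.4 = 1.9891
(10T/I)^a = 1.9891^1.659 = 3.1295
Uncorrected PET = 16 × 3.1295 = 50.072 mm
Correction = (N/12)(d/30) = (12.2/12)(31/30) = 1.0506
PET = 50.072 × 1.0506 = 52.606 mm/month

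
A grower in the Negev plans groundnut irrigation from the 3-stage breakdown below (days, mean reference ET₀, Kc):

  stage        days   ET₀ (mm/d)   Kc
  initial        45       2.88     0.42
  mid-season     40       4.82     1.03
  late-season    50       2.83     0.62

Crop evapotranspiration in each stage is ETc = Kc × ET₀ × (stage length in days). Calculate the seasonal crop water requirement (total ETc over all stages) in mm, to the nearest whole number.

341 mm

initial: 0.42 × 2.88 × 45 = 54.43 mm
mid-season: 1.03 × 4.82 × 40 = 198.58 mm
late-season: 0.62 × 2.83 × 50 = 87.73 mm
Seasonal total = 340.74 mm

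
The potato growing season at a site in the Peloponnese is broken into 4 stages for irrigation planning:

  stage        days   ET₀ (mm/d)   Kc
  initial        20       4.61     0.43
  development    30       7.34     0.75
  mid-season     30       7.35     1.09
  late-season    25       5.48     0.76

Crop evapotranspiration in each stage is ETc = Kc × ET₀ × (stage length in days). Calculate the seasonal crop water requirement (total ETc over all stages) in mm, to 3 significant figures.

initial: 0.43 × 4.61 × 20 = 39.65 mm
development: 0.75 × 7.34 × 30 = 165.15 mm
mid-season: 1.09 × 7.35 × 30 = 240.35 mm
late-season: 0.76 × 5.48 × 25 = 104.12 mm
Seasonal total = 549.27 mm

549 mm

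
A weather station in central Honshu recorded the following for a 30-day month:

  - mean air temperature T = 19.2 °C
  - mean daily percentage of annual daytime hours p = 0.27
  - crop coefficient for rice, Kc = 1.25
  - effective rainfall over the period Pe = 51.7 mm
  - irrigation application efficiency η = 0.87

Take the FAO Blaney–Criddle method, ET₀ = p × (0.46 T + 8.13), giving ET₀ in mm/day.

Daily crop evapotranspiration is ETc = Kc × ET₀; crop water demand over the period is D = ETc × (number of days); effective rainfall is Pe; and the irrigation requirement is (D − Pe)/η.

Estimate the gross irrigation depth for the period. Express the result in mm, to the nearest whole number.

ET₀ = 0.27 × (0.46 × 19.2 + 8.13) = 0.27 × 16.962 = 4.5797 mm/d
ETc = Kc × ET₀ = 1.25 × 4.5797 = 5.7246 mm/d
Crop demand D = ETc × 30 d = 5.7246 × 30 = 171.738 mm
D − Pe = 171.738 − 51.7 = 120.038 mm
Gross irrigation = 120.038 / 0.87 = 137.975 mm

138 mm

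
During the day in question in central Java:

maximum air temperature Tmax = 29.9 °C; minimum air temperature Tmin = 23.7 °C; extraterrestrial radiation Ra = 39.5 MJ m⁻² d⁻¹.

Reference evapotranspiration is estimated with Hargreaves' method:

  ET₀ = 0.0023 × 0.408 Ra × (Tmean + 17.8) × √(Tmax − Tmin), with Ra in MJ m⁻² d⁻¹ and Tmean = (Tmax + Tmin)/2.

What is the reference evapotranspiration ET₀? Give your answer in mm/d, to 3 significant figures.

4.12 mm/d

Tmean = (29.9 + 23.7)/2 = 26.80 °C
0.408 Ra = 0.408 × 39.5 = 16.1160 mm/d equivalent
ET₀ = 0.0023 × 16.1160 × (26.80 + 17.8) × √6.2 = 0.0023 × 16.1160 × 44.60 × 2.4900 = 4.1164 mm/d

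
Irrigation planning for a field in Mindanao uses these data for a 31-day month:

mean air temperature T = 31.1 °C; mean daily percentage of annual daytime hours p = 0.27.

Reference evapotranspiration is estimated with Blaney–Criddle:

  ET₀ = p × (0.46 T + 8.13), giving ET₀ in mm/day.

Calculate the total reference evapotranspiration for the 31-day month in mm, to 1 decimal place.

187.8 mm

ET₀ = 0.27 × (0.46 × 31.1 + 8.13) = 0.27 × 22.436 = 6.0577 mm/d
Monthly total = 6.0577 × 31 = 187.789 mm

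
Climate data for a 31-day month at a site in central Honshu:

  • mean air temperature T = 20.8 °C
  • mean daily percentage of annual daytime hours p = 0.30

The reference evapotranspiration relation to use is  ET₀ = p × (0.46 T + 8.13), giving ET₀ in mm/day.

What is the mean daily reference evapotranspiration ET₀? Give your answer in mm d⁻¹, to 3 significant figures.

5.31 mm d⁻¹

ET₀ = 0.30 × (0.46 × 20.8 + 8.13) = 0.30 × 17.698 = 5.3094 mm/d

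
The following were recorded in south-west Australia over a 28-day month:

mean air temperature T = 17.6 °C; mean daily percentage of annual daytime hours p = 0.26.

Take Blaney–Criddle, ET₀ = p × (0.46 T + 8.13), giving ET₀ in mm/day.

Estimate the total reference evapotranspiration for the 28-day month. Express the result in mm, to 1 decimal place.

118.1 mm

ET₀ = 0.26 × (0.46 × 17.6 + 8.13) = 0.26 × 16.226 = 4.2188 mm/d
Monthly total = 4.2188 × 28 = 118.126 mm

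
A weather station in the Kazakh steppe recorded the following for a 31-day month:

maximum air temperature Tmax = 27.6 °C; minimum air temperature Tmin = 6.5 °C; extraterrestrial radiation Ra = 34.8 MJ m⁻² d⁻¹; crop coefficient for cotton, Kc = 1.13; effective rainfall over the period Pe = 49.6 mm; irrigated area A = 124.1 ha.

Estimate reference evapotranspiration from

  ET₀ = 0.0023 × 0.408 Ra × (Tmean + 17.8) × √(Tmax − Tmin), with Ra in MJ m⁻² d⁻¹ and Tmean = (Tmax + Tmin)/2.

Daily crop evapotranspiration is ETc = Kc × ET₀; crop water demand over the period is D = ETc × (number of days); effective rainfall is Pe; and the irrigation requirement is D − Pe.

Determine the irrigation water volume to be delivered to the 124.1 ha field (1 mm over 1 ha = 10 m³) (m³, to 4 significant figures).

Tmean = (27.6 + 6.5)/2 = 17.05 °C
0.408 Ra = 0.408 × 34.8 = 14.1984 mm/d equivalent
ET₀ = 0.0023 × 14.1984 × (17.05 + 17.8) × √21.1 = 0.0023 × 14.1984 × 34.85 × 4.5935 = 5.2277 mm/d
ETc = Kc × ET₀ = 1.13 × 5.2277 = 5.9073 mm/d
Crop demand D = ETc × 31 d = 5.9073 × 31 = 183.126 mm
D − Pe = 183.126 − 49.6 = 133.526 mm
Volume = 133.526 mm × 124.1 ha × 10 = 165705.8 m³

165700 m³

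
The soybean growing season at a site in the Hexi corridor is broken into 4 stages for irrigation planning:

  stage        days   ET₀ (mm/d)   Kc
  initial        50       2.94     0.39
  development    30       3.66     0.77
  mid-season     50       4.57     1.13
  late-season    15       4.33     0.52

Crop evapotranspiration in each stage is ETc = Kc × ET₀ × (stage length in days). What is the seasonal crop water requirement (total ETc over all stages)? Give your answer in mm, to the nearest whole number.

434 mm

initial: 0.39 × 2.94 × 50 = 57.33 mm
development: 0.77 × 3.66 × 30 = 84.55 mm
mid-season: 1.13 × 4.57 × 50 = 258.21 mm
late-season: 0.52 × 4.33 × 15 = 33.77 mm
Seasonal total = 433.86 mm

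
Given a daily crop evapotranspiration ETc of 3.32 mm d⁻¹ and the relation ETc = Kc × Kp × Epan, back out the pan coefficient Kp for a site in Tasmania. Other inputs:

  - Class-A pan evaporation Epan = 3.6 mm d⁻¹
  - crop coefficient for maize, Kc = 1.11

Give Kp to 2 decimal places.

0.83

ETc = Kc × Kp × Epan  ⇒  Kp = ETc / (Kc × Epan)
Kp = 3.32 / (1.11 × 3.6) = 3.32 / 3.996 = 0.8308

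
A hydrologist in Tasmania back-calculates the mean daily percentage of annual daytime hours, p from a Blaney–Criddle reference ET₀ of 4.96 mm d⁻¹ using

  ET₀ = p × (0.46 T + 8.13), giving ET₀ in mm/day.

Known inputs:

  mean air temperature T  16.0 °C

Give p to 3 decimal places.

p = ET₀ / (0.46 T + 8.13) = 4.96 / (0.46 × 16.0 + 8.13) = 4.96 / 15.490 = 0.3202

0.320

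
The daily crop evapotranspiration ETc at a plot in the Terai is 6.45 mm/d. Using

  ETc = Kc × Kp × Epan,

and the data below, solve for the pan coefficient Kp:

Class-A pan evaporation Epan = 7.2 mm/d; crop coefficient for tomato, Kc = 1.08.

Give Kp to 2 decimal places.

0.83

ETc = Kc × Kp × Epan  ⇒  Kp = ETc / (Kc × Epan)
Kp = 6.45 / (1.08 × 7.2) = 6.45 / 7.776 = 0.8295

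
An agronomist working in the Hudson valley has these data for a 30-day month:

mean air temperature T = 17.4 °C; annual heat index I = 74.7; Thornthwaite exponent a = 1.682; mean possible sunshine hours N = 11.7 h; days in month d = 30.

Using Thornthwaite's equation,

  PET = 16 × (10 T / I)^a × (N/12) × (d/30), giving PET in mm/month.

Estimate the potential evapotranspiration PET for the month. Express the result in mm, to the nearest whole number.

65 mm

10T/I = 10 × 17.4 / 74.7 = 2.3293
(10T/I)^a = 2.3293^1.682 = 4.1464
Uncorrected PET = 16 × 4.1464 = 66.342 mm
Correction = (N/12)(d/30) = (11.7/12)(30/30) = 0.9750
PET = 66.342 × 0.9750 = 64.683 mm/month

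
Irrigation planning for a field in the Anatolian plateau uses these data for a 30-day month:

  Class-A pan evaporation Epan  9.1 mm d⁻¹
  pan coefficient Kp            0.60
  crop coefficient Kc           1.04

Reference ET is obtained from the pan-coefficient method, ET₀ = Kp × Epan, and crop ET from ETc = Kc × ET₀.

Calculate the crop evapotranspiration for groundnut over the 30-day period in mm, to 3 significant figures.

ET₀ = 0.60 × 9.1 = 5.4600 mm/d
ETc = Kc × ET₀ = 1.04 × 5.4600 = 5.6784 mm/d
Over 30 days: 5.6784 × 30 = 170.352 mm

170 mm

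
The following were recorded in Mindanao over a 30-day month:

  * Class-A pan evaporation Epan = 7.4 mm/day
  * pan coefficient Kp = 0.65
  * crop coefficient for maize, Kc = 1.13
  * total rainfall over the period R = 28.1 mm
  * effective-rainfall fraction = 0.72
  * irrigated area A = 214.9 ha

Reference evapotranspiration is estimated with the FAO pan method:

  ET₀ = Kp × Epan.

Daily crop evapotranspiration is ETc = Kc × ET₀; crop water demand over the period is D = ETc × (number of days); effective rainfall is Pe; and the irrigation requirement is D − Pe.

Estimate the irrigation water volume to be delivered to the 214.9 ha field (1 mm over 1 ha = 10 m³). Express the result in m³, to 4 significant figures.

306900 m³

ET₀ = 0.65 × 7.4 = 4.8100 mm/d
ETc = Kc × ET₀ = 1.13 × 4.8100 = 5.4353 mm/d
Crop demand D = ETc × 30 d = 5.4353 × 30 = 163.059 mm
Pe = 0.72 × 28.1 = 20.232 mm
D − Pe = 163.059 − 20.232 = 142.827 mm
Volume = 142.827 mm × 214.9 ha × 10 = 306935.2 m³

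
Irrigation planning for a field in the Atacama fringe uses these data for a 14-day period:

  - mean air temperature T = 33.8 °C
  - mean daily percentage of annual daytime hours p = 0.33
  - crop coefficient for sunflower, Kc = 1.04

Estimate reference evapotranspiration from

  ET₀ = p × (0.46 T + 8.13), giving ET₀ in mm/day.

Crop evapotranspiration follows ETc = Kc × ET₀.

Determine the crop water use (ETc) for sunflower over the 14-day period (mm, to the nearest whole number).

114 mm

ET₀ = 0.33 × (0.46 × 33.8 + 8.13) = 0.33 × 23.678 = 7.8137 mm/d
ETc = Kc × ET₀ = 1.04 × 7.8137 = 8.1262 mm/d
Over 14 days: 8.1262 × 14 = 113.767 mm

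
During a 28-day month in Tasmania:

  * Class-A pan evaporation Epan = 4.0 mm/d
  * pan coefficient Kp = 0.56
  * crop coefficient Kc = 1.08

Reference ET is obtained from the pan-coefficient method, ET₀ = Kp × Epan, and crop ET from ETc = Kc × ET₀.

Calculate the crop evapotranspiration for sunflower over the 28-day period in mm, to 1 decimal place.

67.7 mm

ET₀ = 0.56 × 4.0 = 2.2400 mm/d
ETc = Kc × ET₀ = 1.08 × 2.2400 = 2.4192 mm/d
Over 28 days: 2.4192 × 28 = 67.738 mm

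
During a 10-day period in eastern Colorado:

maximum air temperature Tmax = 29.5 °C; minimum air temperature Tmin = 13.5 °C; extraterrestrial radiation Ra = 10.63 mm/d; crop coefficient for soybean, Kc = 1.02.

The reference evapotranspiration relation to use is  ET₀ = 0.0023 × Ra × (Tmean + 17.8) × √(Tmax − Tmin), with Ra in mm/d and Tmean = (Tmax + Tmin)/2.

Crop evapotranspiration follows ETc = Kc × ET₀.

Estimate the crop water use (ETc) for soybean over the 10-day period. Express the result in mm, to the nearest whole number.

39 mm

Tmean = (29.5 + 13.5)/2 = 21.50 °C
ET₀ = 0.0023 × 10.63 × (21.50 + 17.8) × √16.0 = 0.0023 × 10.63 × 39.30 × 4.0000 = 3.8434 mm/d
ETc = Kc × ET₀ = 1.02 × 3.8434 = 3.9203 mm/d
Over 10 days: 3.9203 × 10 = 39.203 mm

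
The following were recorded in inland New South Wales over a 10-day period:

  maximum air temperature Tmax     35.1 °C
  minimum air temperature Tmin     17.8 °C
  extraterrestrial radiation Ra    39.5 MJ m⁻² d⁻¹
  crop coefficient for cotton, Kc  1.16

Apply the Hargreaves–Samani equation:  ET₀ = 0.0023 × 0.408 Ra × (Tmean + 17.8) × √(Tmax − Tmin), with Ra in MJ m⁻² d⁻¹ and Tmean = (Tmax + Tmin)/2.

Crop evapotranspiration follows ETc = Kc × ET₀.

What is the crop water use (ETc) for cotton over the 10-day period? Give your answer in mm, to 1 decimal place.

Tmean = (35.1 + 17.8)/2 = 26.45 °C
0.408 Ra = 0.408 × 39.5 = 16.1160 mm/d equivalent
ET₀ = 0.0023 × 16.1160 × (26.45 + 17.8) × √17.3 = 0.0023 × 16.1160 × 44.25 × 4.1593 = 6.8221 mm/d
ETc = Kc × ET₀ = 1.16 × 6.8221 = 7.9136 mm/d
Over 10 days: 7.9136 × 10 = 79.136 mm

79.1 mm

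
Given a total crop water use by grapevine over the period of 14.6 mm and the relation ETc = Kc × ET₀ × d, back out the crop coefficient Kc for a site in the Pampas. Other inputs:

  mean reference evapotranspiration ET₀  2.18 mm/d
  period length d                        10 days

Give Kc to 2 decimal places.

0.67

ETc = Kc × ET₀ × d  ⇒  Kc = ETc / (ET₀ × d)
Kc = 14.6 / (2.18 × 10) = 14.6 / 21.80 = 0.6697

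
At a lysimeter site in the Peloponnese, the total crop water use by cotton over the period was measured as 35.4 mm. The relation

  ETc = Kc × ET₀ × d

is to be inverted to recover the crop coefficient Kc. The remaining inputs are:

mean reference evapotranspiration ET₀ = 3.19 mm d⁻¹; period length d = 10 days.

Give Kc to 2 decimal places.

ETc = Kc × ET₀ × d  ⇒  Kc = ETc / (ET₀ × d)
Kc = 35.4 / (3.19 × 10) = 35.4 / 31.90 = 1.1097

1.11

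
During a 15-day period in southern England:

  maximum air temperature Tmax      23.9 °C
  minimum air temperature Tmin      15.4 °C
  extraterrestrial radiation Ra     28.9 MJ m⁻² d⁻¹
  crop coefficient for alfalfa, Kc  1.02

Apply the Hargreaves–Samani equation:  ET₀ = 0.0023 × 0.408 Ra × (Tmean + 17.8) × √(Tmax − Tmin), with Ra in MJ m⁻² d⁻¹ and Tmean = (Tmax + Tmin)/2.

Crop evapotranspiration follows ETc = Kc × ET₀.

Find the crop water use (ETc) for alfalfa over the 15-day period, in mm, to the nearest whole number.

Tmean = (23.9 + 15.4)/2 = 19.65 °C
0.408 Ra = 0.408 × 28.9 = 11.7912 mm/d equivalent
ET₀ = 0.0023 × 11.7912 × (19.65 + 17.8) × √8.5 = 0.0023 × 11.7912 × 37.45 × 2.9155 = 2.9611 mm/d
ETc = Kc × ET₀ = 1.02 × 2.9611 = 3.0203 mm/d
Over 15 days: 3.0203 × 15 = 45.305 mm

45 mm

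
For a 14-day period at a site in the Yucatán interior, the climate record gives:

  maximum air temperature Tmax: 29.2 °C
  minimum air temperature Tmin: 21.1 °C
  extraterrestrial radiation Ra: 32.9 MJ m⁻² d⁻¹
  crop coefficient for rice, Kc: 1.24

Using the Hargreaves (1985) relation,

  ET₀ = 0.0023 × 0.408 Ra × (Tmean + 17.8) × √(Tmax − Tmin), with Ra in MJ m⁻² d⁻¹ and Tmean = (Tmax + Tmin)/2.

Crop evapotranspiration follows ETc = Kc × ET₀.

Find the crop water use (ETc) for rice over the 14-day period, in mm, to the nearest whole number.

Tmean = (29.2 + 21.1)/2 = 25.15 °C
0.408 Ra = 0.408 × 32.9 = 13.4232 mm/d equivalent
ET₀ = 0.0023 × 13.4232 × (25.15 + 17.8) × √8.1 = 0.0023 × 13.4232 × 42.95 × 2.8460 = 3.7738 mm/d
ETc = Kc × ET₀ = 1.24 × 3.7738 = 4.6795 mm/d
Over 14 days: 4.6795 × 14 = 65.513 mm

66 mm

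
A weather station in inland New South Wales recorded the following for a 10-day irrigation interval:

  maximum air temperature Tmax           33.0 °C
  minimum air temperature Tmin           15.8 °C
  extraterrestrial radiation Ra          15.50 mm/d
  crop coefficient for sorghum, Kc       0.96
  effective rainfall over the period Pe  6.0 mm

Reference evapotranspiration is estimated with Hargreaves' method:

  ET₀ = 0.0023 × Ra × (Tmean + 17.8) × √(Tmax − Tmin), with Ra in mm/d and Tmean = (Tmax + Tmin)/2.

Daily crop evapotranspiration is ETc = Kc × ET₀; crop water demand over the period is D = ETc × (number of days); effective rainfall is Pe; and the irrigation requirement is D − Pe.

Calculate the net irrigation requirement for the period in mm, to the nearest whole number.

54 mm

Tmean = (33.0 + 15.8)/2 = 24.40 °C
ET₀ = 0.0023 × 15.50 × (24.40 + 17.8) × √17.2 = 0.0023 × 15.50 × 42.20 × 4.1473 = 6.2393 mm/d
ETc = Kc × ET₀ = 0.96 × 6.2393 = 5.9897 mm/d
Crop demand D = ETc × 10 d = 5.9897 × 10 = 59.897 mm
D − Pe = 59.897 − 6.0 = 53.897 mm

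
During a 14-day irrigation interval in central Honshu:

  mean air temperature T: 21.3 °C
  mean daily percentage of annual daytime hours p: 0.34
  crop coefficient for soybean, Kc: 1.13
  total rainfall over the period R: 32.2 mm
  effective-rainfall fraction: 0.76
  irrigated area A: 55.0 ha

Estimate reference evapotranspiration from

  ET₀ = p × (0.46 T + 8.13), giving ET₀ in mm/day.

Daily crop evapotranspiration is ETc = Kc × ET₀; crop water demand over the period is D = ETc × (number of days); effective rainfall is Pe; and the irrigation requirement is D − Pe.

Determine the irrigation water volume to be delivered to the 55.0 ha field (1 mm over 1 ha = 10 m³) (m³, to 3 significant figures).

39600 m³

ET₀ = 0.34 × (0.46 × 21.3 + 8.13) = 0.34 × 17.928 = 6.0955 mm/d
ETc = Kc × ET₀ = 1.13 × 6.0955 = 6.8879 mm/d
Crop demand D = ETc × 14 d = 6.8879 × 14 = 96.431 mm
Pe = 0.76 × 32.2 = 24.472 mm
D − Pe = 96.431 − 24.472 = 71.959 mm
Volume = 71.959 mm × 55.0 ha × 10 = 39577.5 m³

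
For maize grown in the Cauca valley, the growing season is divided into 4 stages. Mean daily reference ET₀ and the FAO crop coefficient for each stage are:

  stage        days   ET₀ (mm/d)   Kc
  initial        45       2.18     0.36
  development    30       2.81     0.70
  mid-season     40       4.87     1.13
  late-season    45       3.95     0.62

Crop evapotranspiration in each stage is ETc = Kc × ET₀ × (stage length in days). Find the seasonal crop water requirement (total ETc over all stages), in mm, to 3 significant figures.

initial: 0.36 × 2.18 × 45 = 35.32 mm
development: 0.70 × 2.81 × 30 = 59.01 mm
mid-season: 1.13 × 4.87 × 40 = 220.12 mm
late-season: 0.62 × 3.95 × 45 = 110.21 mm
Seasonal total = 424.66 mm

425 mm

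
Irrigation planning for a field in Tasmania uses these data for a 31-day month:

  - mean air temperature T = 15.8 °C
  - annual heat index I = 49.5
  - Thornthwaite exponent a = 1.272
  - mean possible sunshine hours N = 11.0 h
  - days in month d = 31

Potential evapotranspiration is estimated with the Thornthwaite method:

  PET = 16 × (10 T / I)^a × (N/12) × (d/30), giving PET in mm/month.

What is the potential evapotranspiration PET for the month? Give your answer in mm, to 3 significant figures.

10T/I = 10 × 15.8 / 49.5 = 3.1919
(10T/I)^a = 3.1919^1.272 = 4.3767
Uncorrected PET = 16 × 4.3767 = 70.027 mm
Correction = (N/12)(d/30) = (11.0/12)(31/30) = 0.9472
PET = 70.027 × 0.9472 = 66.330 mm/month

66.3 mm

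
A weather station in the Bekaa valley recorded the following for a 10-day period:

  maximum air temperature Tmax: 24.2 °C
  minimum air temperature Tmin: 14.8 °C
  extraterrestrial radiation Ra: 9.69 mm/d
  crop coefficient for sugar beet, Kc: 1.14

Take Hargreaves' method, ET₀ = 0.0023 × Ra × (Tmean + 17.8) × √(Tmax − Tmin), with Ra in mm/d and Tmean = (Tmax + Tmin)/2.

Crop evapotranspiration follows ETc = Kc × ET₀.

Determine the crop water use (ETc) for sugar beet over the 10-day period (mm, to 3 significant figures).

Tmean = (24.2 + 14.8)/2 = 19.50 °C
ET₀ = 0.0023 × 9.69 × (19.50 + 17.8) × √9.4 = 0.0023 × 9.69 × 37.30 × 3.0659 = 2.5487 mm/d
ETc = Kc × ET₀ = 1.14 × 2.5487 = 2.9055 mm/d
Over 10 days: 2.9055 × 10 = 29.055 mm

29.1 mm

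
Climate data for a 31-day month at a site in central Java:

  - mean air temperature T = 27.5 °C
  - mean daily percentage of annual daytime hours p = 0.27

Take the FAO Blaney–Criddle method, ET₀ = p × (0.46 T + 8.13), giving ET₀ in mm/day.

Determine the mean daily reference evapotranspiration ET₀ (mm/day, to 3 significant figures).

5.61 mm/day

ET₀ = 0.27 × (0.46 × 27.5 + 8.13) = 0.27 × 20.780 = 5.6106 mm/d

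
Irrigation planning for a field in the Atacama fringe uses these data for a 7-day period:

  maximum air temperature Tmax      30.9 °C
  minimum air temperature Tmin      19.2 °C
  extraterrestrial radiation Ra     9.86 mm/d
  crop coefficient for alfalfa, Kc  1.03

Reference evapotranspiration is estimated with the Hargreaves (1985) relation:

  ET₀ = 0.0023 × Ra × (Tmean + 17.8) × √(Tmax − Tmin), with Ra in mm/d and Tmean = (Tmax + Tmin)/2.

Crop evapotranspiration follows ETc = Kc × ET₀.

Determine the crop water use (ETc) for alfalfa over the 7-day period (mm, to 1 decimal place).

24.0 mm

Tmean = (30.9 + 19.2)/2 = 25.05 °C
ET₀ = 0.0023 × 9.86 × (25.05 + 17.8) × √11.7 = 0.0023 × 9.86 × 42.85 × 3.4205 = 3.3239 mm/d
ETc = Kc × ET₀ = 1.03 × 3.3239 = 3.4236 mm/d
Over 7 days: 3.4236 × 7 = 23.965 mm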